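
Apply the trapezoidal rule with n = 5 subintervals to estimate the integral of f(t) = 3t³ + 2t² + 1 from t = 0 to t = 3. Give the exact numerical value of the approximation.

84.54

h = (3 − 0)/5 = 0.6.
Nodes t₀,…,t₅ = 0, 0.6, 1.2, 1.8, 2.4, 3.
f(t) = 3t³ + 2t² + 1: f₀=1, f₁=2.368, f₂=9.064, f₃=24.976, f₄=53.992, f₅=100.
(h/2)·[f₀ + 2f₁ + 2f₂ + 2f₃ + 2f₄ + f₅] = 0.3·(281.8) = 84.54.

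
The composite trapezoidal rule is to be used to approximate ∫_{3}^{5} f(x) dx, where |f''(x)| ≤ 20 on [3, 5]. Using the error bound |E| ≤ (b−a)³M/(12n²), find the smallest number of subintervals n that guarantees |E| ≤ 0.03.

22

Need 160/(12n²) ≤ 0.03.
n² ≥ 160/(12·0.03) = 444.444 ⇒ n ≥ 21.0819, so the smallest n is 22.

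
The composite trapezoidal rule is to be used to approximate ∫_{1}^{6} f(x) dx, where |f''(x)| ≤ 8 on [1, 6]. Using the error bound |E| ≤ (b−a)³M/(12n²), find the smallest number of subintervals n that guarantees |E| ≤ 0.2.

Need 1000/(12n²) ≤ 0.2.
n² ≥ 1000/(12·0.2) = 416.667 ⇒ n ≥ 20.4124, so the smallest n is 21.

21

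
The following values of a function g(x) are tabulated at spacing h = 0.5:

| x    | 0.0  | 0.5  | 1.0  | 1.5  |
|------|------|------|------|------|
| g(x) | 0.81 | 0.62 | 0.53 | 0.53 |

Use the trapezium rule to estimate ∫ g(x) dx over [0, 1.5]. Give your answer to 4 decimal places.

h = 0.5, n = 3.
(h/2)·[y₀ + 2y₁ + 2y₂ + y₃] = 0.25·(3.64) = 0.9100.

0.9100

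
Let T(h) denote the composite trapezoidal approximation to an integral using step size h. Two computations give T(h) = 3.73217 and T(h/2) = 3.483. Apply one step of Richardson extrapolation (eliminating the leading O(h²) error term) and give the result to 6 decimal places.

3.399943

R = (4·T(h/2) − T(h)) / 3 = (4·3.483 − 3.73217)/3 = (10.19983)/3 = 3.399943.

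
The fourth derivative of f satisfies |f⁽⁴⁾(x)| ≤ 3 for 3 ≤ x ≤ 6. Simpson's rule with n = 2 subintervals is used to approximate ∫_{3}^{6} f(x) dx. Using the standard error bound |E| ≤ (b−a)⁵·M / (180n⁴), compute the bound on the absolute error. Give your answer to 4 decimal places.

0.2531

|E| ≤ (3)⁵·3 / (180·2⁴) = 729/2880 = 0.2531.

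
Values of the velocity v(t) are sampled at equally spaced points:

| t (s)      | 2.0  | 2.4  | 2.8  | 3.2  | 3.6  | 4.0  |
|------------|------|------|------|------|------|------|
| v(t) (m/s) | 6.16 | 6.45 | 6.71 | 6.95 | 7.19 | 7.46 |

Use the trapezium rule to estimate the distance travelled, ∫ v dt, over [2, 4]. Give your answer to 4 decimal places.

13.6440

h = 0.4, n = 5.
(h/2)·[y₀ + 2y₁ + 2y₂ + 2y₃ + 2y₄ + y₅] = 0.2·(68.22) = 13.6440.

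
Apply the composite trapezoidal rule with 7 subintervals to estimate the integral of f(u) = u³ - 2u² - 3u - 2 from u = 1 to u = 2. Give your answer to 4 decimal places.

-7.4082

h = (2 − 1)/7 = 0.142857.
Nodes u₀,…,u₇ = 1, 1.142857, 1.285714, 1.428571, 1.571429, 1.714286, 1.857143, 2.
f(u) = u³ - 2u² - 3u - 2: f₀=-6, f₁=-6.548105, f₂=-7.037901, f₃=-7.451895, f₄=-7.772595, f₅=-7.982507, f₆=-8.064140, f₇=-8.
(h/2)·[f₀ + 2f₁ + 2f₂ + 2f₃ + 2f₄ + 2f₅ + 2f₆ + f₇] = 0.071429·(-103.714286) = -7.4082.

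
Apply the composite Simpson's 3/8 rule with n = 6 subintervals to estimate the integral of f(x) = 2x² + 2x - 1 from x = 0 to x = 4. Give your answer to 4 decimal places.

54.6667

h = (4 − 0)/6 = 0.666667.
Nodes x₀,…,x₆ = 0, 0.666667, 1.333333, 2, 2.666667, 3.333333, 4.
f(x) = 2x² + 2x - 1: f₀=-1, f₁=1.222222, f₂=5.222222, f₃=11, f₄=18.555556, f₅=27.888889, f₆=39.
(3h/8)·[f₀ + 3f₁ + 3f₂ + 2f₃ + 3f₄ + 3f₅ + f₆] = 0.25·(218.666667) = 54.6667.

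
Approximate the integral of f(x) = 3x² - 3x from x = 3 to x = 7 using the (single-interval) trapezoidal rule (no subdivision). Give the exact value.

T = (b−a)/2 · [f(3) + f(7)] = 2·[18 + 126] = 288.

288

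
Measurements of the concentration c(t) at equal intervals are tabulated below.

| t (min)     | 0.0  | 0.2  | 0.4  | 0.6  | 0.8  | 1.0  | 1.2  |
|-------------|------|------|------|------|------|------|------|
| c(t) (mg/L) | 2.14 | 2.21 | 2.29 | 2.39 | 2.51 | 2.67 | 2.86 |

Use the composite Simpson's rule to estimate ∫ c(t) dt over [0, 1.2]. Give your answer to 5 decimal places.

h = 0.2, n = 6.
(h/3)·[y₀ + 4y₁ + 2y₂ + 4y₃ + 2y₄ + 4y₅ + y₆] = 0.066667·(43.68) = 2.91200.

2.91200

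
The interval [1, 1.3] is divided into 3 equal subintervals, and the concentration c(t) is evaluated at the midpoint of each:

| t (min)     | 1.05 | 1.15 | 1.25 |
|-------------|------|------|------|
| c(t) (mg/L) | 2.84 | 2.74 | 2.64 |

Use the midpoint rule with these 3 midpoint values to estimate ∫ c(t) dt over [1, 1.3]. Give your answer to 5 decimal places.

0.82200

h = 0.1, n = 3.
h·[y(m₁) + y(m₂) + y(m₃)] = 0.1·(8.22) = 0.82200.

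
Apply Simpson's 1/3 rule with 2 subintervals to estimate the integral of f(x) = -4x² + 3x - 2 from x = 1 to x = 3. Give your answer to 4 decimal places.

-26.6667

h = (3 − 1)/2 = 1.
Nodes x₀,…,x₂ = 1, 2, 3.
f(x) = -4x² + 3x - 2: f₀=-3, f₁=-12, f₂=-29.
(h/3)·[f₀ + 4f₁ + f₂] = 0.333333·(-80) = -26.6667.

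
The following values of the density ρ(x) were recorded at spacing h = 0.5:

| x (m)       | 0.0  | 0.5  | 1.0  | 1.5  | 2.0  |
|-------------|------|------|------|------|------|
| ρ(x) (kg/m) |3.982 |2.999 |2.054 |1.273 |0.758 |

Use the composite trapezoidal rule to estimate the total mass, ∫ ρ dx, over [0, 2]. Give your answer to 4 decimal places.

h = 0.5, n = 4.
(h/2)·[y₀ + 2y₁ + 2y₂ + 2y₃ + y₄] = 0.25·(17.392) = 4.3480.

4.3480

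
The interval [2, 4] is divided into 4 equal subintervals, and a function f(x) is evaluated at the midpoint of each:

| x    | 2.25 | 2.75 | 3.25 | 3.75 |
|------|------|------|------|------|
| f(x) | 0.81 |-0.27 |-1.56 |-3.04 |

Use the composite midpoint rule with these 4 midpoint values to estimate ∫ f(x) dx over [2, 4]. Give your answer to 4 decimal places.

h = 0.5, n = 4.
h·[y(m₁) + y(m₂) + y(m₃) + y(m₄)] = 0.5·(-4.06) = -2.0300.

-2.0300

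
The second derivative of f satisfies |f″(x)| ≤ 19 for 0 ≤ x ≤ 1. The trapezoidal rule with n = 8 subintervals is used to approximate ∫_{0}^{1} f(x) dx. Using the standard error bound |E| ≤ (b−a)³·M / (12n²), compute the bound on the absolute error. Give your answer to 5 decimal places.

|E| ≤ (1)³·19 / (12·8²) = 19/768 = 0.02474.

0.02474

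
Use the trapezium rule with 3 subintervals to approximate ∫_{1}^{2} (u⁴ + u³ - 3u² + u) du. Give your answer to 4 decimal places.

h = (2 − 1)/3 = 0.333333.
Nodes u₀,…,u₃ = 1, 1.333333, 1.666667, 2.
f(u) = u⁴ + u³ - 3u² + u: f₀=0, f₁=1.530864, f₂=5.679012, f₃=14.
(h/2)·[f₀ + 2f₁ + 2f₂ + f₃] = 0.166667·(28.419753) = 4.7366.

4.7366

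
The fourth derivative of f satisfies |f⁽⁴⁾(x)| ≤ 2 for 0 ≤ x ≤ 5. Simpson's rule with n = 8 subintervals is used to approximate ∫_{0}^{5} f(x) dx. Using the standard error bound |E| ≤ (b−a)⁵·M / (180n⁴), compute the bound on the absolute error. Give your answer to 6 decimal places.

|E| ≤ (5)⁵·2 / (180·8⁴) = 6250/737280 = 0.008477.

0.008477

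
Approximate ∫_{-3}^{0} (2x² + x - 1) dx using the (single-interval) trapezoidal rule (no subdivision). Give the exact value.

T = (b−a)/2 · [f(-3) + f(0)] = 1.5·[14 + (-1)] = 19.5.

19.5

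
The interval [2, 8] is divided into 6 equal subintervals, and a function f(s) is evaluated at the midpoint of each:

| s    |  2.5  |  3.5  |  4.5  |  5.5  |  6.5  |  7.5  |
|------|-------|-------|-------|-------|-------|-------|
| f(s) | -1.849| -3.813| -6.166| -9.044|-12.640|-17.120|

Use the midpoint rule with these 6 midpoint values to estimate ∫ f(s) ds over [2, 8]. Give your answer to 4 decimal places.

h = 1, n = 6.
h·[y(m₁) + y(m₂) + y(m₃) + y(m₄) + y(m₅) + y(m₆)] = 1·(-50.632) = -50.6320.

-50.6320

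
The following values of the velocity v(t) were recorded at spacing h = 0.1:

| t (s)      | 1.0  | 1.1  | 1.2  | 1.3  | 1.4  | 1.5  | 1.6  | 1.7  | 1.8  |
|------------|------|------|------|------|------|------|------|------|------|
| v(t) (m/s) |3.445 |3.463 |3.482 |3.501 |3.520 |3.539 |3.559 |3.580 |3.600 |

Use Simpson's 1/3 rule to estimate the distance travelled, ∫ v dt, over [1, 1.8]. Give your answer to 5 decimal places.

h = 0.1, n = 8.
(h/3)·[y₀ + 4y₁ + 2y₂ + 4y₃ + 2y₄ + 4y₅ + 2y₆ + 4y₇ + y₈] = 0.033333·(84.499) = 2.81663.

2.81663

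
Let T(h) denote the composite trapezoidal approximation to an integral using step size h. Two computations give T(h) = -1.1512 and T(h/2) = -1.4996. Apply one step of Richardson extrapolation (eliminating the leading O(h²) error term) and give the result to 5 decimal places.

-1.61573

R = (4·T(h/2) − T(h)) / 3 = (4·(-1.4996) − (-1.1512))/3 = (-4.8472)/3 = -1.61573.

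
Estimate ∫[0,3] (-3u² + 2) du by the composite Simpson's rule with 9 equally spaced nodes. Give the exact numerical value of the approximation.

h = (3 − 0)/8 = 0.375.
Nodes u₀,…,u₈ = 0, 0.375, 0.75, 1.125, 1.5, 1.875, 2.25, 2.625, 3.
f(u) = -3u² + 2: f₀=2, f₁=1.578125, f₂=0.3125, f₃=-1.796875, f₄=-4.75, f₅=-8.546875, f₆=-13.1875, f₇=-18.671875, f₈=-25.
(h/3)·[f₀ + 4f₁ + 2f₂ + 4f₃ + 2f₄ + 4f₅ + 2f₆ + 4f₇ + f₈] = 0.125·(-168) = -21.

-21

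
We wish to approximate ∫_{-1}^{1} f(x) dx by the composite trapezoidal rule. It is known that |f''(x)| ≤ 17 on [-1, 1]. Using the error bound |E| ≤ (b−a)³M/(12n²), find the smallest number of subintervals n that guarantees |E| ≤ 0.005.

48

Need 136/(12n²) ≤ 0.005.
n² ≥ 136/(12·0.005) = 2266.67 ⇒ n ≥ 47.6095, so the smallest n is 48.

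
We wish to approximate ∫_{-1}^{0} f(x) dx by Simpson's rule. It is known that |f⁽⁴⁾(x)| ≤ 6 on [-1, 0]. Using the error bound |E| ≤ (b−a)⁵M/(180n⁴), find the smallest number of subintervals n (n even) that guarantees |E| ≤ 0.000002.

12

Need 6/(180n⁴) ≤ 0.000002.
n⁴ ≥ 6/(180·0.000002) = 16666.7 ⇒ n ≥ 11.3622, so the smallest even n is 12. (n must be even for Simpson's rule.)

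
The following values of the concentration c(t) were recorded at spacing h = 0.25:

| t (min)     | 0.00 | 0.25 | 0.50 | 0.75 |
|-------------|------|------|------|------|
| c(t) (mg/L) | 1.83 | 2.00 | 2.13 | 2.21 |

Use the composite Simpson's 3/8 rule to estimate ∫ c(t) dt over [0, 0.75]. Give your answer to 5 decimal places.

h = 0.25, n = 3.
(3h/8)·[y₀ + 3y₁ + 3y₂ + y₃] = 0.09375·(16.43) = 1.54031.

1.54031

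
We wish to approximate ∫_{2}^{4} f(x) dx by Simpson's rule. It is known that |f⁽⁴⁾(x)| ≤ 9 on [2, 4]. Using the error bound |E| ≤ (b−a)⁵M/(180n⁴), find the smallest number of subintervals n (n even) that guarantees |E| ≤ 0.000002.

30

Need 288/(180n⁴) ≤ 0.000002.
n⁴ ≥ 288/(180·0.000002) = 800000 ⇒ n ≥ 29.9070, so the smallest even n is 30. (n must be even for Simpson's rule.)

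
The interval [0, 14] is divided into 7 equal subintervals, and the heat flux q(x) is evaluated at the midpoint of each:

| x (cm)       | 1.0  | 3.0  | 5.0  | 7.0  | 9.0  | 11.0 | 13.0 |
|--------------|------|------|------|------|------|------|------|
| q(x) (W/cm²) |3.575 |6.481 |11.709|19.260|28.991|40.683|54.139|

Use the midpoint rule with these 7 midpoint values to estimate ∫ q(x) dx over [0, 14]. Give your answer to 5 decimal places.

h = 2, n = 7.
h·[y(m₁) + y(m₂) + y(m₃) + y(m₄) + y(m₅) + y(m₆) + y(m₇)] = 2·(164.838) = 329.67600.

329.67600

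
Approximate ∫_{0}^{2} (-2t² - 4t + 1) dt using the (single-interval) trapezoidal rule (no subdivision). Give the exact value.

T = (b−a)/2 · [f(0) + f(2)] = 1·[1 + (-15)] = -14.

-14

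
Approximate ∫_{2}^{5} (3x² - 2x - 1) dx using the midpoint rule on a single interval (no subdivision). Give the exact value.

86.25

M = (b−a)·f(3.5) = 3·(28.75) = 86.25.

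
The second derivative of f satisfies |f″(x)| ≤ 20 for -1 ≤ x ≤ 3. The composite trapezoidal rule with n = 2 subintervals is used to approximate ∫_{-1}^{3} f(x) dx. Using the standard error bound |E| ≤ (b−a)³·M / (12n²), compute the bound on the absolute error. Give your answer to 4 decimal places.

|E| ≤ (4)³·20 / (12·2²) = 1280/48 = 26.6667.

26.6667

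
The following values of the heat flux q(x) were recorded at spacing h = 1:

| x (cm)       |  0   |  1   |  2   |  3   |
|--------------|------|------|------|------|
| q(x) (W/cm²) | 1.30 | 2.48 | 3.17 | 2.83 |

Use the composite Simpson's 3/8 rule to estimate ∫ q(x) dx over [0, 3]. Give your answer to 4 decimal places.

7.9050

h = 1, n = 3.
(3h/8)·[y₀ + 3y₁ + 3y₂ + y₃] = 0.375·(21.08) = 7.9050.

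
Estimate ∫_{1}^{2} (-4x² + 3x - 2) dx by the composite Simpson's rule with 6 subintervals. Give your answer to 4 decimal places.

h = (2 − 1)/6 = 0.166667.
Nodes x₀,…,x₆ = 1, 1.166667, 1.333333, 1.5, 1.666667, 1.833333, 2.
f(x) = -4x² + 3x - 2: f₀=-3, f₁=-3.944444, f₂=-5.111111, f₃=-6.5, f₄=-8.111111, f₅=-9.944444, f₆=-12.
(h/3)·[f₀ + 4f₁ + 2f₂ + 4f₃ + 2f₄ + 4f₅ + f₆] = 0.055556·(-123) = -6.8333.

-6.8333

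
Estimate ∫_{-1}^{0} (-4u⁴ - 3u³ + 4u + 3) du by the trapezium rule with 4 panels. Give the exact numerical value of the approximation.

0.9140625

h = (0 − (-1))/4 = 0.25.
Nodes u₀,…,u₄ = -1, -0.75, -0.5, -0.25, 0.
f(u) = -4u⁴ - 3u³ + 4u + 3: f₀=-2, f₁=0, f₂=1.125, f₃=2.03125, f₄=3.
(h/2)·[f₀ + 2f₁ + 2f₂ + 2f₃ + f₄] = 0.125·(7.3125) = 0.9140625.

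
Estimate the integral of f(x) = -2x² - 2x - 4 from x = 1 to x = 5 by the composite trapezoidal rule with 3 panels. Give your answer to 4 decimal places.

h = (5 − 1)/3 = 1.333333.
Nodes x₀,…,x₃ = 1, 2.333333, 3.666667, 5.
f(x) = -2x² - 2x - 4: f₀=-8, f₁=-19.555556, f₂=-38.222222, f₃=-64.
(h/2)·[f₀ + 2f₁ + 2f₂ + f₃] = 0.666667·(-187.555556) = -125.0370.

-125.0370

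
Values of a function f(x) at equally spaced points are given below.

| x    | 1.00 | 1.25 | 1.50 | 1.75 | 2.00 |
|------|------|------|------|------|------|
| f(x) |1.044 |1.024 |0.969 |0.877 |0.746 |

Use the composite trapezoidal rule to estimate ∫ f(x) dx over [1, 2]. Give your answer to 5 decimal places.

h = 0.25, n = 4.
(h/2)·[y₀ + 2y₁ + 2y₂ + 2y₃ + y₄] = 0.125·(7.530) = 0.94125.

0.94125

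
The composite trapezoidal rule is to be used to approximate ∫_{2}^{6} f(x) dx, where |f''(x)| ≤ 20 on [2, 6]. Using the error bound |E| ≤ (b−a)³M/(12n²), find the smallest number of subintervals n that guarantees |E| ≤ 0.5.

15

Need 1280/(12n²) ≤ 0.5.
n² ≥ 1280/(12·0.5) = 213.333 ⇒ n ≥ 14.6059, so the smallest n is 15.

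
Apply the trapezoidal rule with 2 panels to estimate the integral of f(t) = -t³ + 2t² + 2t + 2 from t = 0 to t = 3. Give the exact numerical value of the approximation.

h = (3 − 0)/2 = 1.5.
Nodes t₀,…,t₂ = 0, 1.5, 3.
f(t) = -t³ + 2t² + 2t + 2: f₀=2, f₁=6.125, f₂=-1.
(h/2)·[f₀ + 2f₁ + f₂] = 0.75·(13.25) = 9.9375.

9.9375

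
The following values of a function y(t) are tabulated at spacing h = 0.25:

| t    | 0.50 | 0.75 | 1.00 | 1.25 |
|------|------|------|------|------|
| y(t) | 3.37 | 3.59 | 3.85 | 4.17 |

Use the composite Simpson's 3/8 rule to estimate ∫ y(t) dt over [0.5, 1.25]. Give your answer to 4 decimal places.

2.7994

h = 0.25, n = 3.
(3h/8)·[y₀ + 3y₁ + 3y₂ + y₃] = 0.09375·(29.86) = 2.7994.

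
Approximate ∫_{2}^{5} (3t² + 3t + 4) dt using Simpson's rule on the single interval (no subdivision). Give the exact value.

160.5

S = (b−a)/6 · [f(2) + 4f(3.5) + f(5)] = 0.5·[22 + 4·51.25 + 94] = 160.5.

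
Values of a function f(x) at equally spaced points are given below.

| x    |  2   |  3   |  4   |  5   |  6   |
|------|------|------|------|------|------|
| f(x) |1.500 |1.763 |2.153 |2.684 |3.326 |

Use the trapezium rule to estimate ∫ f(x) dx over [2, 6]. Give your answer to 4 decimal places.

h = 1, n = 4.
(h/2)·[y₀ + 2y₁ + 2y₂ + 2y₃ + y₄] = 0.5·(18.026) = 9.0130.

9.0130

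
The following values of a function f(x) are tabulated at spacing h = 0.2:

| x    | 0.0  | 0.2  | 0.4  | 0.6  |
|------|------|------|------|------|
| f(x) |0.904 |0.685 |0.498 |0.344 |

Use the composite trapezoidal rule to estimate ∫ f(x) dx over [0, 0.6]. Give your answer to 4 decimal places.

0.3614

h = 0.2, n = 3.
(h/2)·[y₀ + 2y₁ + 2y₂ + y₃] = 0.1·(3.614) = 0.3614.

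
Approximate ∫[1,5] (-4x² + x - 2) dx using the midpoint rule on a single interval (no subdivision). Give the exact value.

M = (b−a)·f(3) = 4·(-35) = -140.

-140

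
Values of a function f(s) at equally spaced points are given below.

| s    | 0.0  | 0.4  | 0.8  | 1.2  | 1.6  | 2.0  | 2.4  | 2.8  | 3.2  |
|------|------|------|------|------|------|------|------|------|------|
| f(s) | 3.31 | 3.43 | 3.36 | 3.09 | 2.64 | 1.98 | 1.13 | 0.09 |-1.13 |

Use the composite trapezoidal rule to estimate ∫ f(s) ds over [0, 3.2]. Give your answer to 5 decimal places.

6.72400

h = 0.4, n = 8.
(h/2)·[y₀ + 2y₁ + 2y₂ + 2y₃ + 2y₄ + 2y₅ + 2y₆ + 2y₇ + y₈] = 0.2·(33.62) = 6.72400.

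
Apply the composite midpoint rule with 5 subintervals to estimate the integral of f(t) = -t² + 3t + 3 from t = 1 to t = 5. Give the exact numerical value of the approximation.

6.88

h = (5 − 1)/5 = 0.8.
Midpoints m₁,…,m₅ = 1.4, 2.2, 3, 3.8, 4.6.
f(m₁)=5.24, f(m₂)=4.76, f(m₃)=3, f(m₄)=-0.04, f(m₅)=-4.36.
h·[f(m₁) + f(m₂) + f(m₃) + f(m₄) + f(m₅)] = 0.8·(8.6) = 6.88.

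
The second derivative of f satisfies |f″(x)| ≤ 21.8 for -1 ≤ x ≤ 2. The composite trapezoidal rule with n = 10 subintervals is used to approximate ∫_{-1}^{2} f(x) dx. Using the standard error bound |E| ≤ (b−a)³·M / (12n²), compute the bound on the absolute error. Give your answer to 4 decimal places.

|E| ≤ (3)³·21.8 / (12·10²) = 588.6/1200 = 0.4905.

0.4905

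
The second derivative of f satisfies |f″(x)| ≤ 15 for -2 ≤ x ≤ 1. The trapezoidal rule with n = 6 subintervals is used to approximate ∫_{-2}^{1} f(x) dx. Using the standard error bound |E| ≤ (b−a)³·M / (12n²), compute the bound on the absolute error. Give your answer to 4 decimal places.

|E| ≤ (3)³·15 / (12·6²) = 405/432 = 0.9375.

0.9375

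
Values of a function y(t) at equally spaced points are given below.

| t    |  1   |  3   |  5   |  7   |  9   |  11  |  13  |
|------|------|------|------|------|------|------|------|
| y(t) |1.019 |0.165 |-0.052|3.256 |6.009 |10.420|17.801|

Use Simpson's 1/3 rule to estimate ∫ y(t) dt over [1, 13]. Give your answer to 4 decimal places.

h = 2, n = 6.
(h/3)·[y₀ + 4y₁ + 2y₂ + 4y₃ + 2y₄ + 4y₅ + y₆] = 0.666667·(86.098) = 57.3987.

57.3987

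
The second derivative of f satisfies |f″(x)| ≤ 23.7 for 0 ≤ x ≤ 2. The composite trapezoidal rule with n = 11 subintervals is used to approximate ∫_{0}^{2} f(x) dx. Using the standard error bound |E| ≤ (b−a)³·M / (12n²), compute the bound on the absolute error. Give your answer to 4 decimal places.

|E| ≤ (2)³·23.7 / (12·11²) = 189.6/1452 = 0.1306.

0.1306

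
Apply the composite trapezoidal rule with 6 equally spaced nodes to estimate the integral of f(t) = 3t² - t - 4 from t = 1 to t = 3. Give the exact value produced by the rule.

14.16

h = (3 − 1)/5 = 0.4.
Nodes t₀,…,t₅ = 1, 1.4, 1.8, 2.2, 2.6, 3.
f(t) = 3t² - t - 4: f₀=-2, f₁=0.48, f₂=3.92, f₃=8.32, f₄=13.68, f₅=20.
(h/2)·[f₀ + 2f₁ + 2f₂ + 2f₃ + 2f₄ + f₅] = 0.2·(70.8) = 14.16.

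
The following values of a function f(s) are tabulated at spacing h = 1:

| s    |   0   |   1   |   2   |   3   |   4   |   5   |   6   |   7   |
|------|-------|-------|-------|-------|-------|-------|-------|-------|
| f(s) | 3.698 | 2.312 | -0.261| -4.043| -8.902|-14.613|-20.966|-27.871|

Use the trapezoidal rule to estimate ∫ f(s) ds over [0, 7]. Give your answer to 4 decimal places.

-58.5595

h = 1, n = 7.
(h/2)·[y₀ + 2y₁ + 2y₂ + 2y₃ + 2y₄ + 2y₅ + 2y₆ + y₇] = 0.5·(-117.119) = -58.5595.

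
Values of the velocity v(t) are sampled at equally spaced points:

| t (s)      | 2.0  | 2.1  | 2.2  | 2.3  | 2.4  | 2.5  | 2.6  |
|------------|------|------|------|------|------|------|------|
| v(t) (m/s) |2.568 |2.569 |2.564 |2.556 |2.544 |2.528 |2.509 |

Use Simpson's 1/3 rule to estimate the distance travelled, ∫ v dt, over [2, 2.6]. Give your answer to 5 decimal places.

h = 0.1, n = 6.
(h/3)·[y₀ + 4y₁ + 2y₂ + 4y₃ + 2y₄ + 4y₅ + y₆] = 0.033333·(45.905) = 1.53017.

1.53017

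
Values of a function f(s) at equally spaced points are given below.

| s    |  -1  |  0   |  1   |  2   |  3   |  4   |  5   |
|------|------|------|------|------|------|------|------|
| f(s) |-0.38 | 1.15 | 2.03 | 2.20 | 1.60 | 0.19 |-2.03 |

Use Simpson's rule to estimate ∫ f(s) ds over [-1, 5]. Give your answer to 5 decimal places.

h = 1, n = 6.
(h/3)·[y₀ + 4y₁ + 2y₂ + 4y₃ + 2y₄ + 4y₅ + y₆] = 0.333333·(19.01) = 6.33667.

6.33667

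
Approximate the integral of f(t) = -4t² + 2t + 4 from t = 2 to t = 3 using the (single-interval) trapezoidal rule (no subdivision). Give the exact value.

T = (b−a)/2 · [f(2) + f(3)] = 0.5·[(-8) + (-26)] = -17.

-17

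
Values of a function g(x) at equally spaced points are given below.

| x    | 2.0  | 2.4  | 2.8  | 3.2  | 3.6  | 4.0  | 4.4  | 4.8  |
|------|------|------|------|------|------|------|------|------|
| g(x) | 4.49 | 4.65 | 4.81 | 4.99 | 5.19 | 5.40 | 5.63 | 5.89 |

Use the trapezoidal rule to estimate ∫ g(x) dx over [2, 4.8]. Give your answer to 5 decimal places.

14.34400

h = 0.4, n = 7.
(h/2)·[y₀ + 2y₁ + 2y₂ + 2y₃ + 2y₄ + 2y₅ + 2y₆ + y₇] = 0.2·(71.72) = 14.34400.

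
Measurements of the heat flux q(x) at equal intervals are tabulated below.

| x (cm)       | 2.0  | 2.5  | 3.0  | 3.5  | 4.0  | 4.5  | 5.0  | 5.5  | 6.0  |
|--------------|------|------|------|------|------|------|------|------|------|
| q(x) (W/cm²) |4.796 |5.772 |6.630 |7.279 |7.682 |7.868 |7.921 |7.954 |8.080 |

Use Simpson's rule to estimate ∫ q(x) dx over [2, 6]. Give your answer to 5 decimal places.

h = 0.5, n = 8.
(h/3)·[y₀ + 4y₁ + 2y₂ + 4y₃ + 2y₄ + 4y₅ + 2y₆ + 4y₇ + y₈] = 0.166667·(172.834) = 28.80567.

28.80567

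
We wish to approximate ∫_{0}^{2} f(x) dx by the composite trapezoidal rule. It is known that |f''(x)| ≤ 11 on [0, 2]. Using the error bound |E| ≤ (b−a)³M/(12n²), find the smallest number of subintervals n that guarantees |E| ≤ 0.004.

Need 88/(12n²) ≤ 0.004.
n² ≥ 88/(12·0.004) = 1833.33 ⇒ n ≥ 42.8174, so the smallest n is 43.

43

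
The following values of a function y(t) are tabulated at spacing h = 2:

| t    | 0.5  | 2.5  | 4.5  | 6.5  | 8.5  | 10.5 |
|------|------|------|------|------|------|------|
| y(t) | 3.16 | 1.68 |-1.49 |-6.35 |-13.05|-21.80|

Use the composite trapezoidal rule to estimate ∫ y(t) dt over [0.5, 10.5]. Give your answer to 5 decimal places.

-57.06000

h = 2, n = 5.
(h/2)·[y₀ + 2y₁ + 2y₂ + 2y₃ + 2y₄ + y₅] = 1·(-57.06) = -57.06000.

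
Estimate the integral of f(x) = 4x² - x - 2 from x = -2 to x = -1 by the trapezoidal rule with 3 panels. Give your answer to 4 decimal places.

8.9074

h = (-1 − (-2))/3 = 0.333333.
Nodes x₀,…,x₃ = -2, -1.666667, -1.333333, -1.
f(x) = 4x² - x - 2: f₀=16, f₁=10.777778, f₂=6.444444, f₃=3.
(h/2)·[f₀ + 2f₁ + 2f₂ + f₃] = 0.166667·(53.444444) = 8.9074.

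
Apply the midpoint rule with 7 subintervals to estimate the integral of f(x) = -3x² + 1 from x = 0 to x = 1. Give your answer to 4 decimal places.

h = (1 − 0)/7 = 0.142857.
Midpoints m₁,…,m₇ = 0.071429, 0.214286, 0.357143, 0.5, 0.642857, 0.785714, 0.928571.
f(m₁)=0.984694, f(m₂)=0.862245, f(m₃)=0.617347, f(m₄)=0.25, f(m₅)=-0.239796, f(m₆)=-0.852041, f(m₇)=-1.586735.
h·[f(m₁) + f(m₂) + f(m₃) + f(m₄) + f(m₅) + f(m₆) + f(m₇)] = 0.142857·(0.035714) = 0.0051.

0.0051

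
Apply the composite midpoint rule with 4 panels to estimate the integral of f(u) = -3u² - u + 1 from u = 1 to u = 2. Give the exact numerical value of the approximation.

h = (2 − 1)/4 = 0.25.
Midpoints m₁,…,m₄ = 1.125, 1.375, 1.625, 1.875.
f(m₁)=-3.921875, f(m₂)=-6.046875, f(m₃)=-8.546875, f(m₄)=-11.421875.
h·[f(m₁) + f(m₂) + f(m₃) + f(m₄)] = 0.25·(-29.9375) = -7.484375.

-7.484375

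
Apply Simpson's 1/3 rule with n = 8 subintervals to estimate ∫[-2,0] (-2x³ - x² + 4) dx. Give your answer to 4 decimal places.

13.3333

h = (0 − (-2))/8 = 0.25.
Nodes x₀,…,x₈ = -2, -1.75, -1.5, -1.25, -1, -0.75, -0.5, -0.25, 0.
f(x) = -2x³ - x² + 4: f₀=16, f₁=11.65625, f₂=8.5, f₃=6.34375, f₄=5, f₅=4.28125, f₆=4, f₇=3.96875, f₈=4.
(h/3)·[f₀ + 4f₁ + 2f₂ + 4f₃ + 2f₄ + 4f₅ + 2f₆ + 4f₇ + f₈] = 0.083333·(160) = 13.3333.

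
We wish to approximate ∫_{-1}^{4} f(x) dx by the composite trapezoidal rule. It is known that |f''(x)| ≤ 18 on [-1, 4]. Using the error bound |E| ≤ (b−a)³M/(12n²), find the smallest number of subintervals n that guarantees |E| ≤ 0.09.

Need 2250/(12n²) ≤ 0.09.
n² ≥ 2250/(12·0.09) = 2083.33 ⇒ n ≥ 45.6435, so the smallest n is 46.

46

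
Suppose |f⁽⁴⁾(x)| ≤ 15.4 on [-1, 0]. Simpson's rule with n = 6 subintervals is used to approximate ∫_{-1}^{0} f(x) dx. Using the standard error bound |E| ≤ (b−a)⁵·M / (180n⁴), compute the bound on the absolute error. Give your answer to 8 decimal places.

0.00006602

|E| ≤ (1)⁵·15.4 / (180·6⁴) = 15.4/233280 = 0.00006602.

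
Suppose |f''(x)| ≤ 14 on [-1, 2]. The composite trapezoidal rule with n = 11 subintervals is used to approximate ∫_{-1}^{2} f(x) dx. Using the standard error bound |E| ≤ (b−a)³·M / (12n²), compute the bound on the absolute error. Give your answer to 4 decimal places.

0.2603

|E| ≤ (3)³·14 / (12·11²) = 378/1452 = 0.2603.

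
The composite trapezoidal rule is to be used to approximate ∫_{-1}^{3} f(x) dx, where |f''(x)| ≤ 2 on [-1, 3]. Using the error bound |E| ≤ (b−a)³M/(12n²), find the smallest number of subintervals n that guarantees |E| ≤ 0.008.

Need 128/(12n²) ≤ 0.008.
n² ≥ 128/(12·0.008) = 1333.33 ⇒ n ≥ 36.5148, so the smallest n is 37.

37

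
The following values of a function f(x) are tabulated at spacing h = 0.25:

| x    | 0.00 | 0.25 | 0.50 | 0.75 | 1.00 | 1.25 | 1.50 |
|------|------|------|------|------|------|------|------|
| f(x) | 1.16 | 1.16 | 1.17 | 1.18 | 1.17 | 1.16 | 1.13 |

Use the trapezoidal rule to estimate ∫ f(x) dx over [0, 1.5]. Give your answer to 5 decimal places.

1.74625

h = 0.25, n = 6.
(h/2)·[y₀ + 2y₁ + 2y₂ + 2y₃ + 2y₄ + 2y₅ + y₆] = 0.125·(13.97) = 1.74625.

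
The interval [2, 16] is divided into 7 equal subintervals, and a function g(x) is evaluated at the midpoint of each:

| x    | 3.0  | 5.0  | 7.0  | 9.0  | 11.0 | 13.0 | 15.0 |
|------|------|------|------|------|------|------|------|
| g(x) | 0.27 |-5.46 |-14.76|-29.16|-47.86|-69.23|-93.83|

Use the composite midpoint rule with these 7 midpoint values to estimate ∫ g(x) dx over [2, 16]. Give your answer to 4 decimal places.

-520.0600

h = 2, n = 7.
h·[y(m₁) + y(m₂) + y(m₃) + y(m₄) + y(m₅) + y(m₆) + y(m₇)] = 2·(-260.03) = -520.0600.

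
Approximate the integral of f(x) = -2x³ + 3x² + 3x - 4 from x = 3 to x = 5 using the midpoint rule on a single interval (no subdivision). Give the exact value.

-144

M = (b−a)·f(4) = 2·(-72) = -144.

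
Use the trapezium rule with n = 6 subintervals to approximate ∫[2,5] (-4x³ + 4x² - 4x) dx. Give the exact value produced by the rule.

h = (5 − 2)/6 = 0.5.
Nodes x₀,…,x₆ = 2, 2.5, 3, 3.5, 4, 4.5, 5.
f(x) = -4x³ + 4x² - 4x: f₀=-24, f₁=-47.5, f₂=-84, f₃=-136.5, f₄=-208, f₅=-301.5, f₆=-420.
(h/2)·[f₀ + 2f₁ + 2f₂ + 2f₃ + 2f₄ + 2f₅ + f₆] = 0.25·(-1999) = -499.75.

-499.75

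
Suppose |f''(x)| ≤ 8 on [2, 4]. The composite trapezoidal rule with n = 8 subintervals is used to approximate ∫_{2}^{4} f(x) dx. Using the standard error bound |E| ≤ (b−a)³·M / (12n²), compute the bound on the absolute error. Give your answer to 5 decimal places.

|E| ≤ (2)³·8 / (12·8²) = 64/768 = 0.08333.

0.08333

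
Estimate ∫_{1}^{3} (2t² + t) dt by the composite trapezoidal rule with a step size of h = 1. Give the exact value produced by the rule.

22

h = (3 − 1)/2 = 1.
Nodes t₀,…,t₂ = 1, 2, 3.
f(t) = 2t² + t: f₀=3, f₁=10, f₂=21.
(h/2)·[f₀ + 2f₁ + f₂] = 0.5·(44) = 22.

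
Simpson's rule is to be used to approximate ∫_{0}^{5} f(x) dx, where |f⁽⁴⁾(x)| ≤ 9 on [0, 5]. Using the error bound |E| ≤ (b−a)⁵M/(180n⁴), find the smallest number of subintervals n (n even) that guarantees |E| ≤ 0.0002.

Need 28125/(180n⁴) ≤ 0.0002.
n⁴ ≥ 28125/(180·0.0002) = 781250 ⇒ n ≥ 29.7302, so the smallest even n is 30. (n must be even for Simpson's rule.)

30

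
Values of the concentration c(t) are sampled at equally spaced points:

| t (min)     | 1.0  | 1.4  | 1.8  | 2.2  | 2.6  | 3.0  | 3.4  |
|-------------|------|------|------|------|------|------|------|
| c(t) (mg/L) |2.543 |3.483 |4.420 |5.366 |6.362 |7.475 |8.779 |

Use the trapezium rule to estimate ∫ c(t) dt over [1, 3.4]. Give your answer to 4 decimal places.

h = 0.4, n = 6.
(h/2)·[y₀ + 2y₁ + 2y₂ + 2y₃ + 2y₄ + 2y₅ + y₆] = 0.2·(65.534) = 13.1068.

13.1068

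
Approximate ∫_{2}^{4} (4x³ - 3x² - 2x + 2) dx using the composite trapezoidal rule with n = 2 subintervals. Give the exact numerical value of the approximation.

h = (4 − 2)/2 = 1.
Nodes x₀,…,x₂ = 2, 3, 4.
f(x) = 4x³ - 3x² - 2x + 2: f₀=18, f₁=77, f₂=202.
(h/2)·[f₀ + 2f₁ + f₂] = 0.5·(374) = 187.

187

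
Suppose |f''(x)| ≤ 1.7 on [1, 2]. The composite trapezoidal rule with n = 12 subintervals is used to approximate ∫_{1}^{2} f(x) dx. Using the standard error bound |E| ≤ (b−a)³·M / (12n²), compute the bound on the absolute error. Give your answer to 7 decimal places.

|E| ≤ (1)³·1.7 / (12·12²) = 1.7/1728 = 0.0009838.

0.0009838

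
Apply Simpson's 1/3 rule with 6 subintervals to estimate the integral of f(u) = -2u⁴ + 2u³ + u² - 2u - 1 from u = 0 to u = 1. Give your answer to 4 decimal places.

-1.5669

h = (1 − 0)/6 = 0.166667.
Nodes u₀,…,u₆ = 0, 0.166667, 0.333333, 0.5, 0.666667, 0.833333, 1.
f(u) = -2u⁴ + 2u³ + u² - 2u - 1: f₀=-1, f₁=-1.297840, f₂=-1.506173, f₃=-1.625, f₄=-1.691358, f₅=-1.779321, f₆=-2.
(h/3)·[f₀ + 4f₁ + 2f₂ + 4f₃ + 2f₄ + 4f₅ + f₆] = 0.055556·(-28.203704) = -1.5669.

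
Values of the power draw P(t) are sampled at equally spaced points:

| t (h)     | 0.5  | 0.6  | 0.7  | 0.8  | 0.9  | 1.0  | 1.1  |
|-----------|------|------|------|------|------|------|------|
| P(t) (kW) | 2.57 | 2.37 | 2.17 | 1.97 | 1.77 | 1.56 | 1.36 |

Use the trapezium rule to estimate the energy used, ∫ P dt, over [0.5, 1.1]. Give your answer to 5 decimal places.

h = 0.1, n = 6.
(h/2)·[y₀ + 2y₁ + 2y₂ + 2y₃ + 2y₄ + 2y₅ + y₆] = 0.05·(23.61) = 1.18050.

1.18050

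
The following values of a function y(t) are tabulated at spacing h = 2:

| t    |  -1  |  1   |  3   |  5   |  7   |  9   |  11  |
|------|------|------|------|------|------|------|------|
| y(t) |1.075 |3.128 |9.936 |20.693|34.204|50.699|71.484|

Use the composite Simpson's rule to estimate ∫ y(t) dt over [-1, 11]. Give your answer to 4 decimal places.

h = 2, n = 6.
(h/3)·[y₀ + 4y₁ + 2y₂ + 4y₃ + 2y₄ + 4y₅ + y₆] = 0.666667·(458.919) = 305.9460.

305.9460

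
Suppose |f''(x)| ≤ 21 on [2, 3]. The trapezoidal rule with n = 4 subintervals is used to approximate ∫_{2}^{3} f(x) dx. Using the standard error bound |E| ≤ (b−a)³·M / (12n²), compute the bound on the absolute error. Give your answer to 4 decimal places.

|E| ≤ (1)³·21 / (12·4²) = 21/192 = 0.1094.

0.1094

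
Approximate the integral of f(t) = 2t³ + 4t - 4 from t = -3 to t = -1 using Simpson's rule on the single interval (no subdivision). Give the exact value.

S = (b−a)/6 · [f(-3) + 4f(-2) + f(-1)] = 0.333333·[(-70) + 4·(-28) + (-10)] = -64.

-64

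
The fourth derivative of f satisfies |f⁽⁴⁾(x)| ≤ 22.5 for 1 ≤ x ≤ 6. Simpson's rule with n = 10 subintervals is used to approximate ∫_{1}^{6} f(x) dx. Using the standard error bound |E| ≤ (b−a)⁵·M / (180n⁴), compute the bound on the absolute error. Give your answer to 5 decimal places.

0.03906

|E| ≤ (5)⁵·22.5 / (180·10⁴) = 70312.5/1800000 = 0.03906.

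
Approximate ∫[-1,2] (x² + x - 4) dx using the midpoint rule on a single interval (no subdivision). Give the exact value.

M = (b−a)·f(0.5) = 3·(-3.25) = -9.75.

-9.75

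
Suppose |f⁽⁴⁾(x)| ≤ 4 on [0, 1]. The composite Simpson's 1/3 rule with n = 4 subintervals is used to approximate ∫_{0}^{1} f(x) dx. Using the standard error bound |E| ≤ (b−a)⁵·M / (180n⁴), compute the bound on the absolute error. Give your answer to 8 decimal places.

|E| ≤ (1)⁵·4 / (180·4⁴) = 4/46080 = 0.00008681.

0.00008681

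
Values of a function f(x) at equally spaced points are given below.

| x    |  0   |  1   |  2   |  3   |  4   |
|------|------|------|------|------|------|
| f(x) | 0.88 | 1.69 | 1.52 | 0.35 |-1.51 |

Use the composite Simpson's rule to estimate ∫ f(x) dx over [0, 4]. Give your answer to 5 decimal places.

h = 1, n = 4.
(h/3)·[y₀ + 4y₁ + 2y₂ + 4y₃ + y₄] = 0.333333·(10.57) = 3.52333.

3.52333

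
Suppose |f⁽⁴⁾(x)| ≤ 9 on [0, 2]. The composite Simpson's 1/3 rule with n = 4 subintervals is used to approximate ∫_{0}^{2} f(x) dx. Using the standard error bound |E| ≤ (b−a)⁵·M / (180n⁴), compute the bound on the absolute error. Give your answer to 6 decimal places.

|E| ≤ (2)⁵·9 / (180·4⁴) = 288/46080 = 0.006250.

0.006250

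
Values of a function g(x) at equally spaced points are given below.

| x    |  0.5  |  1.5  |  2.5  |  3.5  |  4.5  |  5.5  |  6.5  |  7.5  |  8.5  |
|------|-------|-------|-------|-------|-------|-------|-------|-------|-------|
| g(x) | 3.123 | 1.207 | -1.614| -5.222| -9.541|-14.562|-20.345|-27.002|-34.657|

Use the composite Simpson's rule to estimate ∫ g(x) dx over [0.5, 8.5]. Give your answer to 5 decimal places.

-92.28333

h = 1, n = 8.
(h/3)·[y₀ + 4y₁ + 2y₂ + 4y₃ + 2y₄ + 4y₅ + 2y₆ + 4y₇ + y₈] = 0.333333·(-276.850) = -92.28333.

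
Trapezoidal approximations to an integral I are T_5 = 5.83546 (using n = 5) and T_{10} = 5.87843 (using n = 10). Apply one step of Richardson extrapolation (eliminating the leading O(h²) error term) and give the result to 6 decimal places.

5.892753

R = (4·T_{10} − T_5) / 3 = (4·5.87843 − 5.83546)/3 = (17.67826)/3 = 5.892753.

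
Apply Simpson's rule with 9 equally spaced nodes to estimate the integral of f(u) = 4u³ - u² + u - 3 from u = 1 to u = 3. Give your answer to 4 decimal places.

h = (3 − 1)/8 = 0.25.
Nodes u₀,…,u₈ = 1, 1.25, 1.5, 1.75, 2, 2.25, 2.5, 2.75, 3.
f(u) = 4u³ - u² + u - 3: f₀=1, f₁=4.5, f₂=9.75, f₃=17.125, f₄=27, f₅=39.75, f₆=55.75, f₇=75.375, f₈=99.
(h/3)·[f₀ + 4f₁ + 2f₂ + 4f₃ + 2f₄ + 4f₅ + 2f₆ + 4f₇ + f₈] = 0.083333·(832) = 69.3333.

69.3333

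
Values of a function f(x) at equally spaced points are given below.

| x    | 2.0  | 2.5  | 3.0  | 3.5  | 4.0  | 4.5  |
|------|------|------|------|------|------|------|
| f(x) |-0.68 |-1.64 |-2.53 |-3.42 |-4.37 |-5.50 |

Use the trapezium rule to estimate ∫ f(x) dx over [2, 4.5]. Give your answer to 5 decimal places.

h = 0.5, n = 5.
(h/2)·[y₀ + 2y₁ + 2y₂ + 2y₃ + 2y₄ + y₅] = 0.25·(-30.10) = -7.52500.

-7.52500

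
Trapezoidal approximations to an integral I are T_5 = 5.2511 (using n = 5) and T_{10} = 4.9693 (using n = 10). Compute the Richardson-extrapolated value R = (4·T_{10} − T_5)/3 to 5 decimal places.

4.87537

R = (4·T_{10} − T_5) / 3 = (4·4.9693 − 5.2511)/3 = (14.6261)/3 = 4.87537.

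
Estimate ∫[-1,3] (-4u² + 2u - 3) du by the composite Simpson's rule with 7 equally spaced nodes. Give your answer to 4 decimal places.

-41.3333

h = (3 − (-1))/6 = 0.666667.
Nodes u₀,…,u₆ = -1, -0.333333, 0.333333, 1, 1.666667, 2.333333, 3.
f(u) = -4u² + 2u - 3: f₀=-9, f₁=-4.111111, f₂=-2.777778, f₃=-5, f₄=-10.777778, f₅=-20.111111, f₆=-33.
(h/3)·[f₀ + 4f₁ + 2f₂ + 4f₃ + 2f₄ + 4f₅ + f₆] = 0.222222·(-186) = -41.3333.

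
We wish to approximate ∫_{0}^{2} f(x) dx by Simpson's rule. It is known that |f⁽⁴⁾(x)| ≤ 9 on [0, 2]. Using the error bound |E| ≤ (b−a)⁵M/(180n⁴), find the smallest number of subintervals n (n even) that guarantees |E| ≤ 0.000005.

Need 288/(180n⁴) ≤ 0.000005.
n⁴ ≥ 288/(180·0.000005) = 320000 ⇒ n ≥ 23.7841, so the smallest even n is 24. (n must be even for Simpson's rule.)

24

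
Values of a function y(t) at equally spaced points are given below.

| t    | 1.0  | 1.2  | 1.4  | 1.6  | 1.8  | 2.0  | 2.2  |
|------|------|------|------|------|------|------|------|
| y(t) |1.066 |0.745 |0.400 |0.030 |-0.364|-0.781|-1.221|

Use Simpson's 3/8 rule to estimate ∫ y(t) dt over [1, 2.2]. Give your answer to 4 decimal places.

h = 0.2, n = 6.
(3h/8)·[y₀ + 3y₁ + 3y₂ + 2y₃ + 3y₄ + 3y₅ + y₆] = 0.075·(-0.095) = -0.0071.

-0.0071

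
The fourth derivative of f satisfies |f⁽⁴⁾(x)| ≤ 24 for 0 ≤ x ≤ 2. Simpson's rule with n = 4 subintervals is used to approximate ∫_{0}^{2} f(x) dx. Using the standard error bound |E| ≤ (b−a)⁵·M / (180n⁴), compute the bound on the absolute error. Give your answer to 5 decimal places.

0.01667

|E| ≤ (2)⁵·24 / (180·4⁴) = 768/46080 = 0.01667.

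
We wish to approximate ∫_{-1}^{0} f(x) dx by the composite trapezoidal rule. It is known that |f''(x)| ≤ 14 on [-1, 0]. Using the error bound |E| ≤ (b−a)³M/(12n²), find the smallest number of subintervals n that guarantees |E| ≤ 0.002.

Need 14/(12n²) ≤ 0.002.
n² ≥ 14/(12·0.002) = 583.333 ⇒ n ≥ 24.1523, so the smallest n is 25.

25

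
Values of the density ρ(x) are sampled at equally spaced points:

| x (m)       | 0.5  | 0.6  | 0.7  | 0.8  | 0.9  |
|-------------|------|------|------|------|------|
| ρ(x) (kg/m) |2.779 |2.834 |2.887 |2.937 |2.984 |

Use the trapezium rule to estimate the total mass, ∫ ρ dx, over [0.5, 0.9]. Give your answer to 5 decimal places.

h = 0.1, n = 4.
(h/2)·[y₀ + 2y₁ + 2y₂ + 2y₃ + y₄] = 0.05·(23.079) = 1.15395.

1.15395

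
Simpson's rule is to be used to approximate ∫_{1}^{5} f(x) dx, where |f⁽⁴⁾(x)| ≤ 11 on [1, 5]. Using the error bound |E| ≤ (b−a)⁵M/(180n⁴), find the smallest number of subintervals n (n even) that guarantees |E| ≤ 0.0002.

24

Need 11264/(180n⁴) ≤ 0.0002.
n⁴ ≥ 11264/(180·0.0002) = 312889 ⇒ n ≥ 23.6509, so the smallest even n is 24. (n must be even for Simpson's rule.)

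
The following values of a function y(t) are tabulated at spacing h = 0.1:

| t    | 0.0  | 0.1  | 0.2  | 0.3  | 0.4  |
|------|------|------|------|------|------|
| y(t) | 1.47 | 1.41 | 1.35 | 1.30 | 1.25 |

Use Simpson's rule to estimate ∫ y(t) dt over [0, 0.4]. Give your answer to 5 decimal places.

0.54200

h = 0.1, n = 4.
(h/3)·[y₀ + 4y₁ + 2y₂ + 4y₃ + y₄] = 0.033333·(16.26) = 0.54200.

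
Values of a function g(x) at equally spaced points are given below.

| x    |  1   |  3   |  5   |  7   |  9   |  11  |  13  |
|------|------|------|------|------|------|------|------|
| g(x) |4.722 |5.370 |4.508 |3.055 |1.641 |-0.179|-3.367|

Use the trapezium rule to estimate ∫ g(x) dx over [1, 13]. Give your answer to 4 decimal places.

30.1450

h = 2, n = 6.
(h/2)·[y₀ + 2y₁ + 2y₂ + 2y₃ + 2y₄ + 2y₅ + y₆] = 1·(30.145) = 30.1450.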